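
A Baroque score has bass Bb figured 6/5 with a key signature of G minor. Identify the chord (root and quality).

G minor seventh

The figures 6/5 indicate a seventh chord in first inversion.
In first inversion the root lies a sixth above the bass: a sixth above Bb in G minor is G.
The chord tones are Bb, D, F, G, giving G minor seventh.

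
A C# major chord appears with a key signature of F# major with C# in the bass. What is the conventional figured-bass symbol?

C# is the root of C# major, so the chord is in root position.
A triad in root position is figured 5/3, conventionally abbreviated (no figures — root-position triad).

no figures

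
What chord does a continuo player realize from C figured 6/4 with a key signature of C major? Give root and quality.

The figures 6/4 indicate a triad in second inversion.
In second inversion the root lies a fourth above the bass: a fourth above C in C major is F.
The chord tones are C, F, A, giving F major.

F major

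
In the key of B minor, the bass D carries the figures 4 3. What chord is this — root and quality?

The figures 4 3 indicate a seventh chord in second inversion.
In second inversion the root lies a fourth above the bass: a fourth above D in B minor is G.
The chord tones are D, F#, G, B, giving G major seventh.

G major seventh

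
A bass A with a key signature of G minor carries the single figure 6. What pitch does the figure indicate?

F

Counting 5 letter steps above A lands on F; in G minor, that letter is F.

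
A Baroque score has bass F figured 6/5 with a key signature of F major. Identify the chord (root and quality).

The figures 6/5 indicate a seventh chord in first inversion.
In first inversion the root lies a sixth above the bass: a sixth above F in F major is D.
The chord tones are F, A, C, D, giving D minor seventh.

D minor seventh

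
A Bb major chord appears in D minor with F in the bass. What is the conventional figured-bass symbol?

6/4

F is the fifth of Bb major, so the chord is in second inversion.
A triad in second inversion is figured 6/4, conventionally abbreviated 6/4.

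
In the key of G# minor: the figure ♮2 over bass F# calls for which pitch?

Counting 1 letter step above F# lands on G; in G# minor, that letter is G#.
The ♮2 figure makes it natural, giving G.

G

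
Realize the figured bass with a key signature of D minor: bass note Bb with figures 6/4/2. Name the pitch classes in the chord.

Bb, C, E, G

A second above Bb in this key is C.
A fourth above Bb in this key is E.
A sixth above Bb in this key is G.
Together with the bass Bb, this spells C dominant seventh in third inversion.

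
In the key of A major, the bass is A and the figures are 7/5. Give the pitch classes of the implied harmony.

The written figures 7/5 are shorthand for 7/5/3: the 3 is implied.
A third above A in this key is C#.
A fifth above A in this key is E.
A seventh above A in this key is G#.
Together with the bass A, this spells A major seventh in root position.

A, C#, E, G#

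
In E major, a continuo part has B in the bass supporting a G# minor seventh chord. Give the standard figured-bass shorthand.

B is the third of G# minor seventh, so the chord is in first inversion.
A seventh chord in first inversion is figured 6/5/3, conventionally abbreviated 6/5.

6/5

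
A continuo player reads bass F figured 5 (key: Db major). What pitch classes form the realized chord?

F, Ab, C

The written figures 5 are shorthand for 5/3: the 3 is implied.
A third above F in this key is Ab.
A fifth above F in this key is C.
Together with the bass F, this spells F minor in root position.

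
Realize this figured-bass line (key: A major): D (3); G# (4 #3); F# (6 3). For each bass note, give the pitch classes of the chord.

D (5/3): D, F#, A.
G# (6/4/#3): G#, B#, C#, E.
F# (6/3): F#, A, D.

D, F#, A | G#, B#, C#, E | F#, A, D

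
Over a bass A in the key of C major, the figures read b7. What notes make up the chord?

The written figures b7 are shorthand for 7/5/3: the 5/3 are implied.
A third above A in this key is C.
A fifth above A in this key is E.
A seventh above A in this key is G, lowered to Gb by the flat.

A, C, E, Gb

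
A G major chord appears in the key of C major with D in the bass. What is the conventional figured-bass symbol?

D is the fifth of G major, so the chord is in second inversion.
A triad in second inversion is figured 6/4, conventionally abbreviated 6/4.

6/4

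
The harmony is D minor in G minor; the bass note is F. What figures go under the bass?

F is the third of D minor, so the chord is in first inversion.
A triad in first inversion is figured 6/3, conventionally abbreviated 6.

6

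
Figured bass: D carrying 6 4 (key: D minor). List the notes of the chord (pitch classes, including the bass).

A fourth above D in this key is G.
A sixth above D in this key is Bb.
Together with the bass D, this spells G minor in second inversion.

D, G, Bb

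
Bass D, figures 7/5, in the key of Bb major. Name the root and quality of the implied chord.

The figures 7/5 indicate a seventh chord in root position.
In root position the bass is the root, so the root is D.
The chord tones are D, F, A, C, giving D minor seventh.

D minor seventh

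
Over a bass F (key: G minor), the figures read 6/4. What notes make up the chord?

A fourth above F in this key is Bb.
A sixth above F in this key is D.
Together with the bass F, this spells Bb major in second inversion.

F, Bb, D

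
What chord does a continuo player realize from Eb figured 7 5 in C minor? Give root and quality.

Eb major seventh

The figures 7 5 indicate a seventh chord in root position.
In root position the bass is the root, so the root is Eb.
The chord tones are Eb, G, Bb, D, giving Eb major seventh.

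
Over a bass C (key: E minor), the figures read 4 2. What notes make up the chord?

C, D, F#, A

The written figures 4 2 are shorthand for 6/4/2: the 6 is implied.
A second above C in this key is D.
A fourth above C in this key is F#.
A sixth above C in this key is A.
Together with the bass C, this spells D dominant seventh in third inversion.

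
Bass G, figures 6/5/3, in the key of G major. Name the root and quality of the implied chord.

E minor seventh

The figures 6/5/3 indicate a seventh chord in first inversion.
In first inversion the root lies a sixth above the bass: a sixth above G in G major is E.
The chord tones are G, B, D, E, giving E minor seventh.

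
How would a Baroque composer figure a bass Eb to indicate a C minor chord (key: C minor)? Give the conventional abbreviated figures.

6

Eb is the third of C minor, so the chord is in first inversion.
A triad in first inversion is figured 6/3, conventionally abbreviated 6.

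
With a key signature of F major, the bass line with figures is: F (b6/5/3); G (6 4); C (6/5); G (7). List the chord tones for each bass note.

F, A, C, Db | G, C, E | C, E, G, A | G, Bb, D, F

F (b6/5/3): F, A, C, Db.
G (6/4): G, C, E.
C (6/5/3): C, E, G, A.
G (7/5/3): G, Bb, D, F.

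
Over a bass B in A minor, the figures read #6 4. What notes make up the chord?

A fourth above B in this key is E.
A sixth above B in this key is G, raised to G# by the sharp.
Together with the bass B, this spells E major in second inversion.

B, E, G#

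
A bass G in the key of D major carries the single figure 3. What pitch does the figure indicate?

B

Counting 2 letter steps above G lands on B; in D major, that letter is B.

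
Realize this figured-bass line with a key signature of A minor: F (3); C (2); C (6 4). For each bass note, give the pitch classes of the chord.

F (5/3): F, A, C.
C (6/4/2): C, D, F, A.
C (6/4): C, F, A.

F, A, C | C, D, F, A | C, F, A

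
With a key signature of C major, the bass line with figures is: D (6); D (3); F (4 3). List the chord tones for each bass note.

D (6/3): D, F, B.
D (5/3): D, F, A.
F (6/4/3): F, A, B, D.

D, F, B | D, F, A | F, A, B, D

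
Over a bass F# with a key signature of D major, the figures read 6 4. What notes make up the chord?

A fourth above F# in this key is B.
A sixth above F# in this key is D.
Together with the bass F#, this spells B minor in second inversion.

F#, B, D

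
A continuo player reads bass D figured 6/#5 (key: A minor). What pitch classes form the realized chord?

D, F, A#, B

The written figures 6/#5 are shorthand for 6/5/3: the 3 is implied.
A third above D in this key is F.
A fifth above D in this key is A, raised to A# by the sharp.
A sixth above D in this key is B.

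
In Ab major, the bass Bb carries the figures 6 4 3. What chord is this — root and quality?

The figures 6 4 3 indicate a seventh chord in second inversion.
In second inversion the root lies a fourth above the bass: a fourth above Bb in Ab major is Eb.
The chord tones are Bb, Db, Eb, G, giving Eb dominant seventh.

Eb dominant seventh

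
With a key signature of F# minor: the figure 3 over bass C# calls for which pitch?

E

Counting 2 letter steps above C# lands on E; in F# minor, that letter is E.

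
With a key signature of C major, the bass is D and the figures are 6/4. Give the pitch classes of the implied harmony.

D, G, B

A fourth above D in this key is G.
A sixth above D in this key is B.
Together with the bass D, this spells G major in second inversion.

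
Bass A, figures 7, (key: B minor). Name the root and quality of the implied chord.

A dominant seventh

The figures 7 indicate a seventh chord in root position.
In root position the bass is the root, so the root is A.
The chord tones are A, C#, E, G, giving A dominant seventh.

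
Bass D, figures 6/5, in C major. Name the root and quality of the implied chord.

B half-diminished seventh

The figures 6/5 indicate a seventh chord in first inversion.
In first inversion the root lies a sixth above the bass: a sixth above D in C major is B.
The chord tones are D, F, A, B, giving B half-diminished seventh.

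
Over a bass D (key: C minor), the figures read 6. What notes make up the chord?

D, F, Bb

The written figures 6 are shorthand for 6/3: the 3 is implied.
A third above D in this key is F.
A sixth above D in this key is Bb.
Together with the bass D, this spells Bb major in first inversion.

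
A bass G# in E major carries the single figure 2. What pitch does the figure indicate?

A

Counting 1 letter step above G# lands on A; in E major, that letter is A.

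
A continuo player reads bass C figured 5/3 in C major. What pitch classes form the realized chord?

C, E, G

A third above C in this key is E.
A fifth above C in this key is G.
Together with the bass C, this spells C major in root position.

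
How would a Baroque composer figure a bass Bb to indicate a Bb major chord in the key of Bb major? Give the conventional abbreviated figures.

no figures

Bb is the root of Bb major, so the chord is in root position.
A triad in root position is figured 5/3, conventionally abbreviated (no figures — root-position triad).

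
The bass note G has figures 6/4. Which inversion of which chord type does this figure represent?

triad, second inversion

Intervals of 6/4 above the bass form a triad; the bass is the fifth, so this is second inversion.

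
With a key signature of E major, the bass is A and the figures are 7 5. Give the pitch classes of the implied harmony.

A, C#, E, G#

The written figures 7 5 are shorthand for 7/5/3: the 3 is implied.
A third above A in this key is C#.
A fifth above A in this key is E.
A seventh above A in this key is G#.
Together with the bass A, this spells A major seventh in root position.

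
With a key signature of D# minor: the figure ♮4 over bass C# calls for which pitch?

F

Counting 3 letter steps above C# lands on F; in D# minor, that letter is F#.
The ♮4 figure makes it natural, giving F.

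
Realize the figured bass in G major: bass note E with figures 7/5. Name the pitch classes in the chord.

E, G, B, D

The written figures 7/5 are shorthand for 7/5/3: the 3 is implied.
A third above E in this key is G.
A fifth above E in this key is B.
A seventh above E in this key is D.
Together with the bass E, this spells E minor seventh in root position.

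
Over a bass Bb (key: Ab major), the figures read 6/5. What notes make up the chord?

Bb, Db, F, G

The written figures 6/5 are shorthand for 6/5/3: the 3 is implied.
A third above Bb in this key is Db.
A fifth above Bb in this key is F.
A sixth above Bb in this key is G.
Together with the bass Bb, this spells G half-diminished seventh in first inversion.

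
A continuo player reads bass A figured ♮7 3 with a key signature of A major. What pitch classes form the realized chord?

The written figures ♮7 3 are shorthand for 7/5/3: the 5 is implied.
A third above A in this key is C#.
A fifth above A in this key is E.
A seventh above A in this key is G#, made natural (G) by the ♮ figure.
Together with the bass A, this spells A dominant seventh in root position.

A, C#, E, G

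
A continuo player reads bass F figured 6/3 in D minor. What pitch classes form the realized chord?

F, A, D

A third above F in this key is A.
A sixth above F in this key is D.
Together with the bass F, this spells D minor in first inversion.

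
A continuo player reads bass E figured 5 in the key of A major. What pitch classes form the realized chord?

The written figures 5 are shorthand for 5/3: the 3 is implied.
A third above E in this key is G#.
A fifth above E in this key is B.
Together with the bass E, this spells E major in root position.

E, G#, B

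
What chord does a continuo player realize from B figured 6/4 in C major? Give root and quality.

The figures 6/4 indicate a triad in second inversion.
In second inversion the root lies a fourth above the bass: a fourth above B in C major is E.
The chord tones are B, E, G, giving E minor.

E minor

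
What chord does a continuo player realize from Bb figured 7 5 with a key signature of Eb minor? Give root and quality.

The figures 7 5 indicate a seventh chord in root position.
In root position the bass is the root, so the root is Bb.
The chord tones are Bb, Db, F, Ab, giving Bb minor seventh.

Bb minor seventh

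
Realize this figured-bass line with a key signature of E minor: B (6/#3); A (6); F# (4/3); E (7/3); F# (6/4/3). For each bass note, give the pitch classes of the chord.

B (6/#3): B, D#, G.
A (6/3): A, C, F#.
F# (6/4/3): F#, A, B, D.
E (7/5/3): E, G, B, D.
F# (6/4/3): F#, A, B, D.

B, D#, G | A, C, F# | F#, A, B, D | E, G, B, D | F#, A, B, D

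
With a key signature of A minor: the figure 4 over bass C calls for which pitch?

F

Counting 3 letter steps above C lands on F; in A minor, that letter is F.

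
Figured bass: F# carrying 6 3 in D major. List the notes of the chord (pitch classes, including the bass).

A third above F# in this key is A.
A sixth above F# in this key is D.
Together with the bass F#, this spells D major in first inversion.

F#, A, D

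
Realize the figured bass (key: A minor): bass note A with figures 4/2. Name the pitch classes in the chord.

The written figures 4/2 are shorthand for 6/4/2: the 6 is implied.
A second above A in this key is B.
A fourth above A in this key is D.
A sixth above A in this key is F.
Together with the bass A, this spells B half-diminished seventh in third inversion.

A, B, D, F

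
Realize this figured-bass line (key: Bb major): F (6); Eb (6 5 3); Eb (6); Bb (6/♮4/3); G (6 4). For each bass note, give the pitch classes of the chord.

F, A, D | Eb, G, Bb, C | Eb, G, C | Bb, D, E, G | G, C, Eb

F (6/3): F, A, D.
Eb (6/5/3): Eb, G, Bb, C.
Eb (6/3): Eb, G, C.
Bb (6/♮4/3): Bb, D, E, G.
G (6/4): G, C, Eb.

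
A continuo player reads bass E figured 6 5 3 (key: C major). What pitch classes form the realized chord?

A third above E in this key is G.
A fifth above E in this key is B.
A sixth above E in this key is C.
Together with the bass E, this spells C major seventh in first inversion.

E, G, B, C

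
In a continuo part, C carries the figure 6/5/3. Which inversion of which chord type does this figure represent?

Intervals of 6/5/3 above the bass form a seventh chord; the bass is the third, so this is first inversion.

seventh chord, first inversion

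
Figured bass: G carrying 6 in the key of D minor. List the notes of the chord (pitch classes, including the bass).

The written figures 6 are shorthand for 6/3: the 3 is implied.
A third above G in this key is Bb.
A sixth above G in this key is E.
Together with the bass G, this spells E diminished in first inversion.

G, Bb, E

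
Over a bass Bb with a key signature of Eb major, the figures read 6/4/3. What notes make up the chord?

Bb, D, Eb, G

A third above Bb in this key is D.
A fourth above Bb in this key is Eb.
A sixth above Bb in this key is G.
Together with the bass Bb, this spells Eb major seventh in second inversion.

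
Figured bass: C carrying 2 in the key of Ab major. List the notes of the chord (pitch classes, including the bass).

The written figures 2 are shorthand for 6/4/2: the 6/4 are implied.
A second above C in this key is Db.
A fourth above C in this key is F.
A sixth above C in this key is Ab.
Together with the bass C, this spells Db major seventh in third inversion.

C, Db, F, Ab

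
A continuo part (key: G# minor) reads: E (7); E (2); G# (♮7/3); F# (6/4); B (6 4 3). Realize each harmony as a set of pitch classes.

E, G#, B, D# | E, F#, A#, C# | G#, B, D#, F | F#, B, D# | B, D#, E, G#

E (7/5/3): E, G#, B, D#.
E (6/4/2): E, F#, A#, C#.
G# (♮7/5/3): G#, B, D#, F.
F# (6/4): F#, B, D#.
B (6/4/3): B, D#, E, G#.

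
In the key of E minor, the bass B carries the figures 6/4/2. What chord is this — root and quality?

C major seventh

The figures 6/4/2 indicate a seventh chord in third inversion.
In third inversion the root lies a second above the bass: a second above B in E minor is C.
The chord tones are B, C, E, G, giving C major seventh.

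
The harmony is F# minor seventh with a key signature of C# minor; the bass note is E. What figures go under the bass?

4/2

E is the seventh of F# minor seventh, so the chord is in third inversion.
A seventh chord in third inversion is figured 6/4/2, conventionally abbreviated 4/2.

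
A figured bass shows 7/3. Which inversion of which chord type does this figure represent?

seventh chord, root position

7/3 is shorthand for 7/5/3.
Intervals of 7/5/3 above the bass form a seventh chord; the bass is the root, so this is root position.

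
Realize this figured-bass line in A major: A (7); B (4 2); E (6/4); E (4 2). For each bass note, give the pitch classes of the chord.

A (7/5/3): A, C#, E, G#.
B (6/4/2): B, C#, E, G#.
E (6/4): E, A, C#.
E (6/4/2): E, F#, A, C#.

A, C#, E, G# | B, C#, E, G# | E, A, C# | E, F#, A, C#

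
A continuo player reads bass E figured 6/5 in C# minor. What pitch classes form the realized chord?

E, G#, B, C#

The written figures 6/5 are shorthand for 6/5/3: the 3 is implied.
A third above E in this key is G#.
A fifth above E in this key is B.
A sixth above E in this key is C#.
Together with the bass E, this spells C# minor seventh in first inversion.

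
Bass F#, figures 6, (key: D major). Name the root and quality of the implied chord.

The figures 6 indicate a triad in first inversion.
In first inversion the root lies a sixth above the bass: a sixth above F# in D major is D.
The chord tones are F#, A, D, giving D major.

D major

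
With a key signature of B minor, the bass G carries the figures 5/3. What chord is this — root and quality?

The figures 5/3 indicate a triad in root position.
In root position the bass is the root, so the root is G.
The chord tones are G, B, D, giving G major.

G major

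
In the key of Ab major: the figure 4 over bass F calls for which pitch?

Counting 3 letter steps above F lands on B; in Ab major, that letter is Bb.

Bb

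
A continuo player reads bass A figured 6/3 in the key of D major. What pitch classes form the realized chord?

A third above A in this key is C#.
A sixth above A in this key is F#.
Together with the bass A, this spells F# minor in first inversion.

A, C#, F#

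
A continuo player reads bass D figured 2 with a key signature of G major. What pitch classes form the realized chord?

D, E, G, B

The written figures 2 are shorthand for 6/4/2: the 6/4 are implied.
A second above D in this key is E.
A fourth above D in this key is G.
A sixth above D in this key is B.
Together with the bass D, this spells E minor seventh in third inversion.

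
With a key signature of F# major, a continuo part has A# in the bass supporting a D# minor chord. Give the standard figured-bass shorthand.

6/4

A# is the fifth of D# minor, so the chord is in second inversion.
A triad in second inversion is figured 6/4, conventionally abbreviated 6/4.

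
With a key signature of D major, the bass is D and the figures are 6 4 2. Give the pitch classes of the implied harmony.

D, E, G, B

A second above D in this key is E.
A fourth above D in this key is G.
A sixth above D in this key is B.
Together with the bass D, this spells E minor seventh in third inversion.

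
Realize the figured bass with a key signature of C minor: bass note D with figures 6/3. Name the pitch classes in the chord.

D, F, Bb

A third above D in this key is F.
A sixth above D in this key is Bb.
Together with the bass D, this spells Bb major in first inversion.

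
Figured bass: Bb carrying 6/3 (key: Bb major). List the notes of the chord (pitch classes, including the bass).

Bb, D, G

A third above Bb in this key is D.
A sixth above Bb in this key is G.
Together with the bass Bb, this spells G minor in first inversion.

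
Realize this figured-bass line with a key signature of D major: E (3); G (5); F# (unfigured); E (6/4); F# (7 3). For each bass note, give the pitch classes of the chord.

E (5/3): E, G, B.
G (5/3): G, B, D.
F# (5/3): F#, A, C#.
E (6/4): E, A, C#.
F# (7/5/3): F#, A, C#, E.

E, G, B | G, B, D | F#, A, C# | E, A, C# | F#, A, C#, E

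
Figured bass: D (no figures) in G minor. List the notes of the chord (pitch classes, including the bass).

D, F, A

An unfigured bass implies 5/3.
A third above D in this key is F.
A fifth above D in this key is A.
Together with the bass D, this spells D minor in root position.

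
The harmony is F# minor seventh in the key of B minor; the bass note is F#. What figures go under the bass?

7

F# is the root of F# minor seventh, so the chord is in root position.
A seventh chord in root position is figured 7/5/3, conventionally abbreviated 7.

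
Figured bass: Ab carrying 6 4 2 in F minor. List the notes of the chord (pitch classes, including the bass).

Ab, Bb, Db, F

A second above Ab in this key is Bb.
A fourth above Ab in this key is Db.
A sixth above Ab in this key is F.
Together with the bass Ab, this spells Bb minor seventh in third inversion.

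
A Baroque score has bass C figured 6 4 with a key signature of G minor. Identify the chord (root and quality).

F major

The figures 6 4 indicate a triad in second inversion.
In second inversion the root lies a fourth above the bass: a fourth above C in G minor is F.
The chord tones are C, F, A, giving F major.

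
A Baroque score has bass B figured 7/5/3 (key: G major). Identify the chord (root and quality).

The figures 7/5/3 indicate a seventh chord in root position.
In root position the bass is the root, so the root is B.
The chord tones are B, D, F#, A, giving B minor seventh.

B minor seventh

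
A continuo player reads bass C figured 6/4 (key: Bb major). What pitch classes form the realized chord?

C, F, A

A fourth above C in this key is F.
A sixth above C in this key is A.
Together with the bass C, this spells F major in second inversion.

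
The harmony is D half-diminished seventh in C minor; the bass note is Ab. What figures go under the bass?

4/3

Ab is the fifth of D half-diminished seventh, so the chord is in second inversion.
A seventh chord in second inversion is figured 6/4/3, conventionally abbreviated 4/3.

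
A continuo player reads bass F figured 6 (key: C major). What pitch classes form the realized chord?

F, A, D

The written figures 6 are shorthand for 6/3: the 3 is implied.
A third above F in this key is A.
A sixth above F in this key is D.
Together with the bass F, this spells D minor in first inversion.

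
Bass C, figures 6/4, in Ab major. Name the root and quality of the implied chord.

F minor

The figures 6/4 indicate a triad in second inversion.
In second inversion the root lies a fourth above the bass: a fourth above C in Ab major is F.
The chord tones are C, F, Ab, giving F minor.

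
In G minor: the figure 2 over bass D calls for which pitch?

Counting 1 letter step above D lands on E; in G minor, that letter is Eb.

Eb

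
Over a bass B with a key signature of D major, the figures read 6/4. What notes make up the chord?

B, E, G

A fourth above B in this key is E.
A sixth above B in this key is G.
Together with the bass B, this spells E minor in second inversion.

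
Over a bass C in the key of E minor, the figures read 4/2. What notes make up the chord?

The written figures 4/2 are shorthand for 6/4/2: the 6 is implied.
A second above C in this key is D.
A fourth above C in this key is F#.
A sixth above C in this key is A.
Together with the bass C, this spells D dominant seventh in third inversion.

C, D, F#, A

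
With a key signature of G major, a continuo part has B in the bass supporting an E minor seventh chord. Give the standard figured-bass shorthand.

4/3

B is the fifth of E minor seventh, so the chord is in second inversion.
A seventh chord in second inversion is figured 6/4/3, conventionally abbreviated 4/3.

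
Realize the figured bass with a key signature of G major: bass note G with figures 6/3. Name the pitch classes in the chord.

A third above G in this key is B.
A sixth above G in this key is E.
Together with the bass G, this spells E minor in first inversion.

G, B, E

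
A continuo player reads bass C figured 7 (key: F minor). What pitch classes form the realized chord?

The written figures 7 are shorthand for 7/5/3: the 5/3 are implied.
A third above C in this key is Eb.
A fifth above C in this key is G.
A seventh above C in this key is Bb.
Together with the bass C, this spells C minor seventh in root position.

C, Eb, G, Bb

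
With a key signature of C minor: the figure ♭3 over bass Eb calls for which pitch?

Gb

Counting 2 letter steps above Eb lands on G; in C minor, that letter is G.
The b3 figure lowers it a semitone, giving Gb.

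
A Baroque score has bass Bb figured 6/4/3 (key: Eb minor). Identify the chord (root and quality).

Eb minor seventh

The figures 6/4/3 indicate a seventh chord in second inversion.
In second inversion the root lies a fourth above the bass: a fourth above Bb in Eb minor is Eb.
The chord tones are Bb, Db, Eb, Gb, giving Eb minor seventh.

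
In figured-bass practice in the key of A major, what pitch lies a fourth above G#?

C#

Counting 3 letter steps above G# lands on C; in A major, that letter is C#.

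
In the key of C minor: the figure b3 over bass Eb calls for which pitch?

Gb

Counting 2 letter steps above Eb lands on G; in C minor, that letter is G.
The b3 figure lowers it a semitone, giving Gb.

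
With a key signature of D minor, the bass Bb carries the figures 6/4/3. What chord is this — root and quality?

E half-diminished seventh

The figures 6/4/3 indicate a seventh chord in second inversion.
In second inversion the root lies a fourth above the bass: a fourth above Bb in D minor is E.
The chord tones are Bb, D, E, G, giving E half-diminished seventh.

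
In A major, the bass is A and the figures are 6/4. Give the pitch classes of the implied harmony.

A fourth above A in this key is D.
A sixth above A in this key is F#.
Together with the bass A, this spells D major in second inversion.

A, D, F#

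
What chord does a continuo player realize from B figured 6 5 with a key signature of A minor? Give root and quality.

G dominant seventh

The figures 6 5 indicate a seventh chord in first inversion.
In first inversion the root lies a sixth above the bass: a sixth above B in A minor is G.
The chord tones are B, D, F, G, giving G dominant seventh.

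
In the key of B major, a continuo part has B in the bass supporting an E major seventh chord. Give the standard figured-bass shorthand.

B is the fifth of E major seventh, so the chord is in second inversion.
A seventh chord in second inversion is figured 6/4/3, conventionally abbreviated 4/3.

4/3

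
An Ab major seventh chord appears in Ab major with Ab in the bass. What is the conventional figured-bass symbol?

Ab is the root of Ab major seventh, so the chord is in root position.
A seventh chord in root position is figured 7/5/3, conventionally abbreviated 7.

7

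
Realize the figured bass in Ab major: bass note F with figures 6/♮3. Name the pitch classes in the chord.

A third above F in this key is Ab, made natural (A) by the ♮ figure.
A sixth above F in this key is Db.
Together with the bass F, this spells Db augmented in first inversion.

F, A, Db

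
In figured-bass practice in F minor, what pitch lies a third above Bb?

Db

Counting 2 letter steps above Bb lands on D; in F minor, that letter is Db.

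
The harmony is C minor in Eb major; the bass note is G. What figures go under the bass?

G is the fifth of C minor, so the chord is in second inversion.
A triad in second inversion is figured 6/4, conventionally abbreviated 6/4.

6/4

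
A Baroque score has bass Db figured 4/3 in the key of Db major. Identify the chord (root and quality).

Gb major seventh

The figures 4/3 indicate a seventh chord in second inversion.
In second inversion the root lies a fourth above the bass: a fourth above Db in Db major is Gb.
The chord tones are Db, F, Gb, Bb, giving Gb major seventh.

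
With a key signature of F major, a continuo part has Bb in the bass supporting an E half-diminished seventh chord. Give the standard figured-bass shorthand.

Bb is the fifth of E half-diminished seventh, so the chord is in second inversion.
A seventh chord in second inversion is figured 6/4/3, conventionally abbreviated 4/3.

4/3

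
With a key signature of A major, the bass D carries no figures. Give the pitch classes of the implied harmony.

An unfigured bass implies 5/3.
A third above D in this key is F#.
A fifth above D in this key is A.
Together with the bass D, this spells D major in root position.

D, F#, A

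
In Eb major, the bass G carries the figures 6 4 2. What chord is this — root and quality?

Ab major seventh

The figures 6 4 2 indicate a seventh chord in third inversion.
In third inversion the root lies a second above the bass: a second above G in Eb major is Ab.
The chord tones are G, Ab, C, Eb, giving Ab major seventh.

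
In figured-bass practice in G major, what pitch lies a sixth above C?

Counting 5 letter steps above C lands on A; in G major, that letter is A.

A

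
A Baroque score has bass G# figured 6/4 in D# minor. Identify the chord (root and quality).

The figures 6/4 indicate a triad in second inversion.
In second inversion the root lies a fourth above the bass: a fourth above G# in D# minor is C#.
The chord tones are G#, C#, E#, giving C# major.

C# major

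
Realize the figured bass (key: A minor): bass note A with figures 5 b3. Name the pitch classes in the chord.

A third above A in this key is C, lowered to Cb by the flat.
A fifth above A in this key is E.

A, Cb, E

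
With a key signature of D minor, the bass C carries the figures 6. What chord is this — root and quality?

The figures 6 indicate a triad in first inversion.
In first inversion the root lies a sixth above the bass: a sixth above C in D minor is A.
The chord tones are C, E, A, giving A minor.

A minor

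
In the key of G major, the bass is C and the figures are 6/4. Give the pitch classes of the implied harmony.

C, F#, A

A fourth above C in this key is F#.
A sixth above C in this key is A.
Together with the bass C, this spells F# diminished in second inversion.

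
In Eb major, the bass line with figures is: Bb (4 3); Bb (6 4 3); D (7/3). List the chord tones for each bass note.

Bb, D, Eb, G | Bb, D, Eb, G | D, F, Ab, C

Bb (6/4/3): Bb, D, Eb, G.
Bb (6/4/3): Bb, D, Eb, G.
D (7/5/3): D, F, Ab, C.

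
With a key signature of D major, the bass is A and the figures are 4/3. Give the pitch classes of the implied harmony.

A, C#, D, F#

The written figures 4/3 are shorthand for 6/4/3: the 6 is implied.
A third above A in this key is C#.
A fourth above A in this key is D.
A sixth above A in this key is F#.
Together with the bass A, this spells D major seventh in second inversion.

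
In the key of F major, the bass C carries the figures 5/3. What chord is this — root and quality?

C major

The figures 5/3 indicate a triad in root position.
In root position the bass is the root, so the root is C.
The chord tones are C, E, G, giving C major.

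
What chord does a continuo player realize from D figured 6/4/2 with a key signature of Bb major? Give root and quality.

Eb major seventh

The figures 6/4/2 indicate a seventh chord in third inversion.
In third inversion the root lies a second above the bass: a second above D in Bb major is Eb.
The chord tones are D, Eb, G, Bb, giving Eb major seventh.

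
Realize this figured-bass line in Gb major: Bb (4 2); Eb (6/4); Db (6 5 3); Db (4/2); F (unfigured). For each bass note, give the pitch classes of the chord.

Bb (6/4/2): Bb, Cb, Eb, Gb.
Eb (6/4): Eb, Ab, Cb.
Db (6/5/3): Db, F, Ab, Bb.
Db (6/4/2): Db, Eb, Gb, Bb.
F (5/3): F, Ab, Cb.

Bb, Cb, Eb, Gb | Eb, Ab, Cb | Db, F, Ab, Bb | Db, Eb, Gb, Bb | F, Ab, Cb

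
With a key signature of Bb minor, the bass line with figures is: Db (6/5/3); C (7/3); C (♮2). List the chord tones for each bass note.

Db (6/5/3): Db, F, Ab, Bb.
C (7/5/3): C, Eb, Gb, Bb.
C (6/4/♮2): C, D, F, Ab.

Db, F, Ab, Bb | C, Eb, Gb, Bb | C, D, F, Ab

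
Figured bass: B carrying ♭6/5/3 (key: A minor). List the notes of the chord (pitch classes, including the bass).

A third above B in this key is D.
A fifth above B in this key is F.
A sixth above B in this key is G, lowered to Gb by the flat.

B, D, F, Gb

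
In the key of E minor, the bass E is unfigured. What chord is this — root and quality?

E minor

An unfigured bass indicates a triad in root position.
In root position the bass is the root, so the root is E.
The chord tones are E, G, B, giving E minor.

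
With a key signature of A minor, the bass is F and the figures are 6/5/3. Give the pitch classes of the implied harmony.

A third above F in this key is A.
A fifth above F in this key is C.
A sixth above F in this key is D.
Together with the bass F, this spells D minor seventh in first inversion.

F, A, C, D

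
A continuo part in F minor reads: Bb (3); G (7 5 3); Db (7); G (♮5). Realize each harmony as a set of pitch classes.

Bb, Db, F | G, Bb, Db, F | Db, F, Ab, C | G, Bb, D

Bb (5/3): Bb, Db, F.
G (7/5/3): G, Bb, Db, F.
Db (7/5/3): Db, F, Ab, C.
G (♮5/3): G, Bb, D.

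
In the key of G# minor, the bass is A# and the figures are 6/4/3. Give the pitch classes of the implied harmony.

A third above A# in this key is C#.
A fourth above A# in this key is D#.
A sixth above A# in this key is F#.
Together with the bass A#, this spells D# minor seventh in second inversion.

A#, C#, D#, F#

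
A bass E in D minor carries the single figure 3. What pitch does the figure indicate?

Counting 2 letter steps above E lands on G; in D minor, that letter is G.

G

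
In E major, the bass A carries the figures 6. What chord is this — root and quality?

The figures 6 indicate a triad in first inversion.
In first inversion the root lies a sixth above the bass: a sixth above A in E major is F#.
The chord tones are A, C#, F#, giving F# minor.

F# minor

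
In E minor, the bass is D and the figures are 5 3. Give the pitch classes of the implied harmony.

D, F#, A

A third above D in this key is F#.
A fifth above D in this key is A.
Together with the bass D, this spells D major in root position.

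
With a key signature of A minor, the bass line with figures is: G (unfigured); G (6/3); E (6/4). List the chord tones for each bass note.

G, B, D | G, B, E | E, A, C

G (5/3): G, B, D.
G (6/3): G, B, E.
E (6/4): E, A, C.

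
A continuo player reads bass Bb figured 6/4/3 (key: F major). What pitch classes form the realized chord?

Bb, D, E, G

A third above Bb in this key is D.
A fourth above Bb in this key is E.
A sixth above Bb in this key is G.
Together with the bass Bb, this spells E half-diminished seventh in second inversion.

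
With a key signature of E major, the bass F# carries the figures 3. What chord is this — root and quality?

F# minor

The figures 3 indicate a triad in root position.
In root position the bass is the root, so the root is F#.
The chord tones are F#, A, C#, giving F# minor.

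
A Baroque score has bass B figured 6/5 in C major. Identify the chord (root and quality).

The figures 6/5 indicate a seventh chord in first inversion.
In first inversion the root lies a sixth above the bass: a sixth above B in C major is G.
The chord tones are B, D, F, G, giving G dominant seventh.

G dominant seventh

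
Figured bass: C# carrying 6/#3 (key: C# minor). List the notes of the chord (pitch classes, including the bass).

C#, E#, A

A third above C# in this key is E, raised to E# by the sharp.
A sixth above C# in this key is A.
Together with the bass C#, this spells A augmented in first inversion.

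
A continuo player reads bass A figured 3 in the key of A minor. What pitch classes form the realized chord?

The written figures 3 are shorthand for 5/3: the 5 is implied.
A third above A in this key is C.
A fifth above A in this key is E.
Together with the bass A, this spells A minor in root position.

A, C, E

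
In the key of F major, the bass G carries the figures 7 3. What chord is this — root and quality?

The figures 7 3 indicate a seventh chord in root position.
In root position the bass is the root, so the root is G.
The chord tones are G, Bb, D, F, giving G minor seventh.

G minor seventh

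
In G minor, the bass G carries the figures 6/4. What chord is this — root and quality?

The figures 6/4 indicate a triad in second inversion.
In second inversion the root lies a fourth above the bass: a fourth above G in G minor is C.
The chord tones are G, C, Eb, giving C minor.

C minor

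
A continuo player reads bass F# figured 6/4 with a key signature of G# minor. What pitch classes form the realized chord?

F#, B, D#

A fourth above F# in this key is B.
A sixth above F# in this key is D#.
Together with the bass F#, this spells B major in second inversion.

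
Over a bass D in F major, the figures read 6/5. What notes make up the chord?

D, F, A, Bb

The written figures 6/5 are shorthand for 6/5/3: the 3 is implied.
A third above D in this key is F.
A fifth above D in this key is A.
A sixth above D in this key is Bb.
Together with the bass D, this spells Bb major seventh in first inversion.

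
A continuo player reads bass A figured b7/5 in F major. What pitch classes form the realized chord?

A, C, E, Gb

The written figures b7/5 are shorthand for 7/5/3: the 3 is implied.
A third above A in this key is C.
A fifth above A in this key is E.
A seventh above A in this key is G, lowered to Gb by the flat.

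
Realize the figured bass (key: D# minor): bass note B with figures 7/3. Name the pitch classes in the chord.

B, D#, F#, A#

The written figures 7/3 are shorthand for 7/5/3: the 5 is implied.
A third above B in this key is D#.
A fifth above B in this key is F#.
A seventh above B in this key is A#.
Together with the bass B, this spells B major seventh in root position.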